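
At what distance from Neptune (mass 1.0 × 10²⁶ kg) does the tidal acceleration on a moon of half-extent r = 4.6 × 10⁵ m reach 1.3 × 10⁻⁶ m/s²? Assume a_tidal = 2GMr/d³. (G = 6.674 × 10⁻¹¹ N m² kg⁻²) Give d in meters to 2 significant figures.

1.7 × 10⁹ m

2GMr/d³ = a_tidal  ⇒  d = (2GMr / a_tidal)^(1/3)
d = (2 × 6.674×10⁻¹¹ × (1.0 × 10²⁶) × (4.6 × 10⁵) / (1.3 × 10⁻⁶))^(1/3)
  = 1.7 × 10⁹ m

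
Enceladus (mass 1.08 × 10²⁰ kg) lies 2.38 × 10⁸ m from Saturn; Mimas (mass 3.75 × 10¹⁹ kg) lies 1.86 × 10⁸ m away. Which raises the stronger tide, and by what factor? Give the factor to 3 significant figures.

Tidal stretch scales as M/d³; compute that for each body.
Enceladus: (1.08 × 10²⁰) / (2.38 × 10⁸)³ = 8.011 × 10⁻⁶
Mimas: (3.75 × 10¹⁹) / (1.86 × 10⁸)³ = 5.828 × 10⁻⁶
Ratio (larger/smaller) = 1.37

Enceladus, by a factor of ≈ 1.37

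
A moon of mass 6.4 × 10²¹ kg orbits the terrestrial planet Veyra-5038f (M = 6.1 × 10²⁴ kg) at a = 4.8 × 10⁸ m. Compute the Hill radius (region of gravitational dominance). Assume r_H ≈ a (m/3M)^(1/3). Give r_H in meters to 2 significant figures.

3.4 × 10⁷ m

r_H ≈ a (m/3M)^(1/3)
    = (4.8 × 10⁸) × (6.4 × 10²¹ / (3 × 6.1 × 10²⁴))^(1/3)
    = 3.4 × 10⁷ m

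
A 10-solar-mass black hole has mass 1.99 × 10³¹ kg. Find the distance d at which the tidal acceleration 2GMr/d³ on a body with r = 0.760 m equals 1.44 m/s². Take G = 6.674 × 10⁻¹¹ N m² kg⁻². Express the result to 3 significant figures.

2GMr/d³ = a_tidal  ⇒  d = (2GMr / a_tidal)^(1/3)
d = (2 × 6.674×10⁻¹¹ × (1.99 × 10³¹) × (0.760) / (1.44))^(1/3)
  = 1.12 × 10⁷ m

1.12 × 10⁷ m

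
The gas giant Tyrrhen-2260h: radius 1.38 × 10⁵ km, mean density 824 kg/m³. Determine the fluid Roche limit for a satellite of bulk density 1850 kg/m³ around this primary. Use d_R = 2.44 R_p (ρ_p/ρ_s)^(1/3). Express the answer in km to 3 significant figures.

2.57 × 10⁵ km

d_R = 2.44 × 1.38 × 10⁵ km × (824/1850)^(1/3)
    = 2.57 × 10⁵ km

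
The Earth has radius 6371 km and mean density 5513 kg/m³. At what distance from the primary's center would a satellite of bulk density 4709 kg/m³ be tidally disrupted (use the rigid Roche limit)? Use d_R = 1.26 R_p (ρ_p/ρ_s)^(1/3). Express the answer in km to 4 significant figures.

8461 km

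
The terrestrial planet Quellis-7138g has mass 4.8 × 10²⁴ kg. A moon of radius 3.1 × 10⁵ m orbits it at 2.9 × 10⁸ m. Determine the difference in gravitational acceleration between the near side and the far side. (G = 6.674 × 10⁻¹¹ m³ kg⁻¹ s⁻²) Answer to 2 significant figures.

The field gradient is 2GM/d³; across the full diameter 2r the difference is 4GMr/d³.
Δg = 4GMr/d³
   = 4 × (6.674 × 10⁻¹¹) × (4.8 × 10²⁴) × (3.1 × 10⁵) / (2.9 × 10⁸)³
   = 1.6 × 10⁻⁵ m/s²

1.6 × 10⁻⁵ m/s²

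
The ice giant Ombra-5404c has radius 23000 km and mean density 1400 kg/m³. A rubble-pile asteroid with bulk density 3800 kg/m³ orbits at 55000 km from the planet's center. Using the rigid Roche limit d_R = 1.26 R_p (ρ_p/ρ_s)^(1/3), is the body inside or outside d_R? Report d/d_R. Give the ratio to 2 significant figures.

outside; d/d_R ≈ 2.6

d_R = 1.26 × (23000 km) × (1400/3800)^(1/3) = 20780 km
d/d_R = (55000) / (20780) = 2.6
Since d/d_R > 1, the body is outside the Roche limit.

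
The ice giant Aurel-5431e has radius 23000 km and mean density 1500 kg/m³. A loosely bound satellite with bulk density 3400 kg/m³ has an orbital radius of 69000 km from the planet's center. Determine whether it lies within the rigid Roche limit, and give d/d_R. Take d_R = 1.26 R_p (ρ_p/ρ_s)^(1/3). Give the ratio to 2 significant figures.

outside; d/d_R ≈ 3.1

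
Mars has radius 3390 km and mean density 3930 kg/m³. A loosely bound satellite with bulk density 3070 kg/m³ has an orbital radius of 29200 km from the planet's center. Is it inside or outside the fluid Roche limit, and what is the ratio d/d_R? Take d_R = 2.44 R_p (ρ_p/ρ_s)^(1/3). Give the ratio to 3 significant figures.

outside; d/d_R ≈ 3.25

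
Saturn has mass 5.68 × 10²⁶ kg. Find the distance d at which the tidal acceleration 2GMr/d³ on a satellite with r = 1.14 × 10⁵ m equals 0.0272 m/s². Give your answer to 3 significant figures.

2GMr/d³ = a_tidal  ⇒  d = (2GMr / a_tidal)^(1/3)
d = (2 × 6.674×10⁻¹¹ × (5.68 × 10²⁶) × (1.14 × 10⁵) / (0.0272))^(1/3)
  = 6.82 × 10⁷ m

6.82 × 10⁷ m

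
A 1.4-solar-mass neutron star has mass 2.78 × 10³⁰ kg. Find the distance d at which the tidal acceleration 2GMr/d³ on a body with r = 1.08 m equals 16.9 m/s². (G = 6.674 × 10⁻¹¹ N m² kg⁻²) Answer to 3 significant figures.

2GMr/d³ = a_tidal  ⇒  d = (2GMr / a_tidal)^(1/3)
d = (2 × 6.674×10⁻¹¹ × (2.78 × 10³⁰) × (1.08) / (16.9))^(1/3)
  = 2.87 × 10⁶ m

2.87 × 10⁶ m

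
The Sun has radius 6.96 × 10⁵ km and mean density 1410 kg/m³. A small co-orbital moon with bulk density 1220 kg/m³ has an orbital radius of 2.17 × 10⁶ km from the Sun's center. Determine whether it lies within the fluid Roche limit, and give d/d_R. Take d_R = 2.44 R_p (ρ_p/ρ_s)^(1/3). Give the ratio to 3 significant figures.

outside; d/d_R ≈ 1.22

d_R = 2.44 × (6.96 × 10⁵ km) × (1410/1220)^(1/3) = 1.782 × 10⁶ km
d/d_R = (2.17 × 10⁶) / (1.782 × 10⁶) = 1.22
Since d/d_R > 1, the body is outside the Roche limit.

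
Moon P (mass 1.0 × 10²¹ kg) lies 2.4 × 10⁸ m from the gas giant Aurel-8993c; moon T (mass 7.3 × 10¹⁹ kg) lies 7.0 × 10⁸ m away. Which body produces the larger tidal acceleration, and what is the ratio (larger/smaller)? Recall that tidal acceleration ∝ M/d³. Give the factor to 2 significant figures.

Moon P, by a factor of ≈ 340

Tidal acceleration ∝ M/d³, so compare M/d³ for each.
Moon P: (1.0 × 10²¹) / (2.4 × 10⁸)³ = 7.234 × 10⁻⁵
Moon T: (7.3 × 10¹⁹) / (7.0 × 10⁸)³ = 2.128 × 10⁻⁷
Ratio (larger/smaller) = 340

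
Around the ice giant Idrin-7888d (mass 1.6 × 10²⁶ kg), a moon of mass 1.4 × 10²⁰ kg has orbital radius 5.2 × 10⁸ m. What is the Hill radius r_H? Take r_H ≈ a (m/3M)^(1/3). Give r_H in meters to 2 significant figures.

r_H ≈ a (m/3M)^(1/3)
    = (5.2 × 10⁸) × (1.4 × 10²⁰ / (3 × 1.6 × 10²⁶))^(1/3)
    = 3.4 × 10⁶ m

3.4 × 10⁶ m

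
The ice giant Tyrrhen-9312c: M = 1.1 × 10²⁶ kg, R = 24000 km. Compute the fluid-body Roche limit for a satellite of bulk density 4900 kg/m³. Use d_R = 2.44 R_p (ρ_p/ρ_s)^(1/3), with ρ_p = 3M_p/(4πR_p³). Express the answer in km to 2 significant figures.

43000 km

ρ_p = 3M_p/(4πR_p³) = 3 × (1.1 × 10²⁶) / (4π × (2.4 × 10⁷ m)³) = 1900 kg/m³
d_R = 2.44 × 24000 km × (1900/4900)^(1/3)
    = 43000 km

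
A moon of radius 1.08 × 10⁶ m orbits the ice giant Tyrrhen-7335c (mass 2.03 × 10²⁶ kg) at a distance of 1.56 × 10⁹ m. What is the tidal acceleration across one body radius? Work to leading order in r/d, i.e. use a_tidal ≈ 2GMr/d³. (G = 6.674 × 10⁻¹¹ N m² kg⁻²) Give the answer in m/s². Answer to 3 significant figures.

a_tidal = 2GMr/d³
        = 2 × (6.674 × 10⁻¹¹) × (2.03 × 10²⁶) × (1.08 × 10⁶) / (1.56 × 10⁹)³
        = 7.71 × 10⁻⁶ m/s²

7.71 × 10⁻⁶ m/s²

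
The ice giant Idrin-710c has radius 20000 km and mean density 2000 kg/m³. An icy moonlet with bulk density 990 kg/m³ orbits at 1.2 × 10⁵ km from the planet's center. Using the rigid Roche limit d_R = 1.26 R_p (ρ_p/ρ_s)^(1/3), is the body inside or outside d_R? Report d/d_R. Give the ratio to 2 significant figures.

outside; d/d_R ≈ 3.8

d_R = 1.26 × (20000 km) × (2000/990)^(1/3) = 31860 km
d/d_R = (1.2 × 10⁵) / (31860) = 3.8
Since d/d_R > 1, the body is outside the Roche limit.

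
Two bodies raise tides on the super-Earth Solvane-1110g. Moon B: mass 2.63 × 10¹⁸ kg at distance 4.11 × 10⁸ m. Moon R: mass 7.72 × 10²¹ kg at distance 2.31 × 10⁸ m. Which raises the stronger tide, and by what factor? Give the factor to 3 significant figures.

Moon R, by a factor of ≈ 16500

Compare M/d³ for the two perturbers:
Moon B: (2.63 × 10¹⁸) / (4.11 × 10⁸)³ = 3.788 × 10⁻⁸
Moon R: (7.72 × 10²¹) / (2.31 × 10⁸)³ = 6.263 × 10⁻⁴
Ratio (larger/smaller) = 16500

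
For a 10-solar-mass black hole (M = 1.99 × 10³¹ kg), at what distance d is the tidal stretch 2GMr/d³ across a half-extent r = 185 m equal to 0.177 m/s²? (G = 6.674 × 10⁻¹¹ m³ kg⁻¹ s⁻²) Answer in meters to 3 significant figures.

2GMr/d³ = a_tidal  ⇒  d = (2GMr / a_tidal)^(1/3)
d = (2 × 6.674×10⁻¹¹ × (1.99 × 10³¹) × (185) / (0.177))^(1/3)
  = 1.41 × 10⁸ m

1.41 × 10⁸ m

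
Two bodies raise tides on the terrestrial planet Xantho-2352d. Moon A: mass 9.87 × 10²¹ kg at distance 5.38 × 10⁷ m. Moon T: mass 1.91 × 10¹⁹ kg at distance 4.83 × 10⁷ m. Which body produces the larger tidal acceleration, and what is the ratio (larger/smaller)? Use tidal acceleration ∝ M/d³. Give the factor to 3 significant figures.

Moon A, by a factor of ≈ 374

Tidal stretch scales as M/d³; compute that for each body.
Moon A: (9.87 × 10²¹) / (5.38 × 10⁷)³ = 6.338 × 10⁻²
Moon T: (1.91 × 10¹⁹) / (4.83 × 10⁷)³ = 1.695 × 10⁻⁴
Ratio (larger/smaller) = 374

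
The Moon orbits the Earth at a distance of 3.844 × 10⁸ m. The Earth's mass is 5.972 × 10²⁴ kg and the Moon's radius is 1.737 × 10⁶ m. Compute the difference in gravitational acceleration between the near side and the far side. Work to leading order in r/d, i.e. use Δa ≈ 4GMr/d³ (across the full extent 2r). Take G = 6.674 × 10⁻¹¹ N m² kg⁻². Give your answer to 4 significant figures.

4.875 × 10⁻⁵ m/s²

Differencing GM/(d−r)² and GM/(d+r)² to first order in r/d gives 4GMr/d³.
Δa = 4GMr/d³
   = 4 × (6.674 × 10⁻¹¹) × (5.972 × 10²⁴) × (1.737 × 10⁶) / (3.844 × 10⁸)³
   = 4.875 × 10⁻⁵ m/s²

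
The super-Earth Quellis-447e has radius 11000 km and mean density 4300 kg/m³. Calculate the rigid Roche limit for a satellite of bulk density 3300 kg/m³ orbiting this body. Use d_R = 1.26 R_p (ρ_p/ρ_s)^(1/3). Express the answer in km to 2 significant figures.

d_R = 1.26 × 11000 km × (4300/3300)^(1/3)
    = 15000 km

15000 km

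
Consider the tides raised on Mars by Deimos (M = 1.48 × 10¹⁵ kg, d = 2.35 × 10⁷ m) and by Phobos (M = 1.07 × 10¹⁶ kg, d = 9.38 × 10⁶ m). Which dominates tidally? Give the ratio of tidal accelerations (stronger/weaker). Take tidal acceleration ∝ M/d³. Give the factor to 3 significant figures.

Phobos, by a factor of ≈ 114

The tide-raising term goes as M/d³ (the gradient of a 1/d² field).
Deimos: (1.48 × 10¹⁵) / (2.35 × 10⁷)³ = 1.140 × 10⁻⁷
Phobos: (1.07 × 10¹⁶) / (9.38 × 10⁶)³ = 1.297 × 10⁻⁵
Ratio (larger/smaller) = 114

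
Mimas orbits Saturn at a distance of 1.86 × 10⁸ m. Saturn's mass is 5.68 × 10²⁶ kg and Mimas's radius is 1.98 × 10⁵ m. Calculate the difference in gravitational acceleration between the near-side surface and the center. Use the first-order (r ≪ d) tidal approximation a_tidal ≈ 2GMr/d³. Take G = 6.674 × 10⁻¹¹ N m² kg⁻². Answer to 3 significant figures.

Since r ≪ d, expand the inverse-square field across one radius to get the leading 2GMr/d³ term.
a_tidal = 2GMr/d³
        = 2 × (6.674 × 10⁻¹¹) × (5.68 × 10²⁶) × (1.98 × 10⁵) / (1.86 × 10⁸)³
        = 2.33 × 10⁻³ m/s²

2.33 × 10⁻³ m/s²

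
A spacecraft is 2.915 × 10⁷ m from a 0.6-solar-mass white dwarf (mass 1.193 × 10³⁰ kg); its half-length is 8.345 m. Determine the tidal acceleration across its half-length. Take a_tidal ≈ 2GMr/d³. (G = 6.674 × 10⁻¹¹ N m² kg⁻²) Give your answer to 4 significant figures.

Δa = 2GMr/d³
   = 2 × (6.674 × 10⁻¹¹) × (1.193 × 10³⁰) × (8.345) / (2.915 × 10⁷)³
   = 5.365 × 10⁻² m/s²

5.365 × 10⁻² m/s²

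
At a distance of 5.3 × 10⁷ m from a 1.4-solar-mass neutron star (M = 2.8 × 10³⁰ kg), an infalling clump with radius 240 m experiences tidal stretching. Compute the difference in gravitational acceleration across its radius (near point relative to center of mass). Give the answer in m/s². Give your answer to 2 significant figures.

Δg = 2GMr/d³
   = 2 × (6.674 × 10⁻¹¹) × (2.8 × 10³⁰) × (240) / (5.3 × 10⁷)³
   = 6.0 × 10⁻¹ m/s²

6.0 × 10⁻¹ m/s²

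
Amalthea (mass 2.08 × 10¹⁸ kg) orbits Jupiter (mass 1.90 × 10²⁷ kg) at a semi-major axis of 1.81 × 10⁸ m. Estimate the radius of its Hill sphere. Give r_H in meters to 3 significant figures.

1.29 × 10⁵ m

r_H ≈ a (m/3M)^(1/3)
    = (1.81 × 10⁸) × (2.08 × 10¹⁸ / (3 × 1.90 × 10²⁷))^(1/3)
    = 1.29 × 10⁵ m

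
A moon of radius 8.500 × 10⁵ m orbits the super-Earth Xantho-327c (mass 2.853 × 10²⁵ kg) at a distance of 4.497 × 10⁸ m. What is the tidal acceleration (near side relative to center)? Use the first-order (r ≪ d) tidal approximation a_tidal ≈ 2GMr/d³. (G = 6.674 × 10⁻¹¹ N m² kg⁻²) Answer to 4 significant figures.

Differencing GM/(d−r)² and GM/d² to first order in r/d gives 2GMr/d³.
Δg = 2GMr/d³
   = 2 × (6.674 × 10⁻¹¹) × (2.853 × 10²⁵) × (8.500 × 10⁵) / (4.497 × 10⁸)³
   = 3.559 × 10⁻⁵ m/s²

3.559 × 10⁻⁵ m/s²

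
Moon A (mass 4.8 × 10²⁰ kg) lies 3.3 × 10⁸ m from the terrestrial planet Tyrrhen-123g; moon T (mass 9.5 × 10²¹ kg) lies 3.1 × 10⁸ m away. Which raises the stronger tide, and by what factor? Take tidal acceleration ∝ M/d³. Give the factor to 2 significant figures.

Moon T, by a factor of ≈ 24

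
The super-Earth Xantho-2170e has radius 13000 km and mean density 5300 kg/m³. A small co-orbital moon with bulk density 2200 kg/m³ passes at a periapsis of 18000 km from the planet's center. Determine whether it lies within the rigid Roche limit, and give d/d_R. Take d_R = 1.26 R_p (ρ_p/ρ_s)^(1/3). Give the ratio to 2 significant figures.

d_R = 1.26 × (13000 km) × (5300/2200)^(1/3) = 21960 km
d/d_R = (18000) / (21960) = 0.82
Since d/d_R < 1, the body is inside the Roche limit.

inside; d/d_R ≈ 0.82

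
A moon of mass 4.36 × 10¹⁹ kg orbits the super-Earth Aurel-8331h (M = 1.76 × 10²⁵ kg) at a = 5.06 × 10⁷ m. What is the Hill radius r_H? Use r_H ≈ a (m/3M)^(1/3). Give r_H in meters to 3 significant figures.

r_H ≈ a (m/3M)^(1/3)
    = (5.06 × 10⁷) × (4.36 × 10¹⁹ / (3 × 1.76 × 10²⁵))^(1/3)
    = 4.75 × 10⁵ m

4.75 × 10⁵ m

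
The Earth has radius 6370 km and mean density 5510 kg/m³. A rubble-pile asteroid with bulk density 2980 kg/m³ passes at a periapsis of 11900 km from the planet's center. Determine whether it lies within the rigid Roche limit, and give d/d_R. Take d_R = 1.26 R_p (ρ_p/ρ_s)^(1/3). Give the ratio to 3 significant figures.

outside; d/d_R ≈ 1.21

d_R = 1.26 × (6370 km) × (5510/2980)^(1/3) = 9851 km
d/d_R = (11900) / (9851) = 1.21
Since d/d_R > 1, the body is outside the Roche limit.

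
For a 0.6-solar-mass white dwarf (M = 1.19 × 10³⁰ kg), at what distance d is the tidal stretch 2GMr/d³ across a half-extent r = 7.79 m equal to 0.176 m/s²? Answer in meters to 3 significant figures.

2GMr/d³ = a_tidal  ⇒  d = (2GMr / a_tidal)^(1/3)
d = (2 × 6.674×10⁻¹¹ × (1.19 × 10³⁰) × (7.79) / (0.176))^(1/3)
  = 1.92 × 10⁷ m

1.92 × 10⁷ m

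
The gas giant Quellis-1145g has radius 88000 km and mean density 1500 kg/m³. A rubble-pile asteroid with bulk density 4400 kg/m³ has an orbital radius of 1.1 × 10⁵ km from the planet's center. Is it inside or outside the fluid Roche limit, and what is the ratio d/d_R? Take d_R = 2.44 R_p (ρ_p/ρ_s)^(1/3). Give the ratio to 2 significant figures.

d_R = 2.44 × (88000 km) × (1500/4400)^(1/3) = 1.500 × 10⁵ km
d/d_R = (1.1 × 10⁵) / (1.500 × 10⁵) = 0.73
Since d/d_R < 1, the body is inside the Roche limit.

inside; d/d_R ≈ 0.73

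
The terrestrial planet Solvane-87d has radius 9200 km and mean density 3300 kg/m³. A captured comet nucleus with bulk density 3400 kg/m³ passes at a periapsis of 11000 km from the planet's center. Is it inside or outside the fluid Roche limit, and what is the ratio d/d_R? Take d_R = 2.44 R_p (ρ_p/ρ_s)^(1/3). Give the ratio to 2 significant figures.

d_R = 2.44 × (9200 km) × (3300/3400)^(1/3) = 22230 km
d/d_R = (11000) / (22230) = 0.49
Since d/d_R < 1, the body is inside the Roche limit.

inside; d/d_R ≈ 0.49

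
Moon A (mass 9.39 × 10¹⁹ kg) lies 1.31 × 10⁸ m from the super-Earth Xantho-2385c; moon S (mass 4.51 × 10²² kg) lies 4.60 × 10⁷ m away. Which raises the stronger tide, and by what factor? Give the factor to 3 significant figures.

Moon S, by a factor of ≈ 11100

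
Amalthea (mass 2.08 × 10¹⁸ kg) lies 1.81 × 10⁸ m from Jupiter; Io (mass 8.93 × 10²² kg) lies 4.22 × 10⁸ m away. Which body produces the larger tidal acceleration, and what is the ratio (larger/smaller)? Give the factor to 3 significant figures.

Io, by a factor of ≈ 3390

The tide-raising term goes as M/d³ (the gradient of a 1/d² field).
Amalthea: (2.08 × 10¹⁸) / (1.81 × 10⁸)³ = 3.508 × 10⁻⁷
Io: (8.93 × 10²²) / (4.22 × 10⁸)³ = 1.188 × 10⁻³
Ratio (larger/smaller) = 3390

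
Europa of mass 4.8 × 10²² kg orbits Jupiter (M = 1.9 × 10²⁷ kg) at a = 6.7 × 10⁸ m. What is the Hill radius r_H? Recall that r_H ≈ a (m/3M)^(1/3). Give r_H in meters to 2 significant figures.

1.4 × 10⁷ m

r_H ≈ a (m/3M)^(1/3)
    = (6.7 × 10⁸) × (4.8 × 10²² / (3 × 1.9 × 10²⁷))^(1/3)
    = 1.4 × 10⁷ m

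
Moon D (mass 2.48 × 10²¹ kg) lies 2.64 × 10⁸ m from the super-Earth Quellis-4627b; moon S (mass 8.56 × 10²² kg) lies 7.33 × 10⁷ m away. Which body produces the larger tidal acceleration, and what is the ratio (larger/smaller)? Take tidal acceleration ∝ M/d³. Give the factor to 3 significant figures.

Tidal stretch scales as M/d³; compute that for each body.
Moon D: (2.48 × 10²¹) / (2.64 × 10⁸)³ = 1.348 × 10⁻⁴
Moon S: (8.56 × 10²²) / (7.33 × 10⁷)³ = 2.174 × 10⁻¹
Ratio (larger/smaller) = 1610

Moon S, by a factor of ≈ 1610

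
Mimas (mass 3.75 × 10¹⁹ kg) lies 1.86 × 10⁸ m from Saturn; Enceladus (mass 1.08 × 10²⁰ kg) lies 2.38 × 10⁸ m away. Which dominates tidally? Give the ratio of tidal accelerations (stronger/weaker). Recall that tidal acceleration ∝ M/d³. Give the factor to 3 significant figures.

Tidal acceleration ∝ M/d³, so compare M/d³ for each.
Mimas: (3.75 × 10¹⁹) / (1.86 × 10⁸)³ = 5.828 × 10⁻⁶
Enceladus: (1.08 × 10²⁰) / (2.38 × 10⁸)³ = 8.011 × 10⁻⁶
Ratio (larger/smaller) = 1.37

Enceladus, by a factor of ≈ 1.37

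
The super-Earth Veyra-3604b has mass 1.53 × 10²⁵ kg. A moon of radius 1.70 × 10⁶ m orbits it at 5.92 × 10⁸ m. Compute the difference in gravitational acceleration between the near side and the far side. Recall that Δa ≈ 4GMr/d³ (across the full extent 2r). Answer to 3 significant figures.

3.35 × 10⁻⁵ m/s²

Δg = 4GMr/d³
   = 4 × (6.674 × 10⁻¹¹) × (1.53 × 10²⁵) × (1.70 × 10⁶) / (5.92 × 10⁸)³
   = 3.35 × 10⁻⁵ m/s²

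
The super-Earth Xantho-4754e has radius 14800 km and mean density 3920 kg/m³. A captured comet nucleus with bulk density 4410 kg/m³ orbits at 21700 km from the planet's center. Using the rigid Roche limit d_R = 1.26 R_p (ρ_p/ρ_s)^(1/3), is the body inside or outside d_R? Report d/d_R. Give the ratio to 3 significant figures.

d_R = 1.26 × (14800 km) × (3920/4410)^(1/3) = 17930 km
d/d_R = (21700) / (17930) = 1.21
Since d/d_R > 1, the body is outside the Roche limit.

outside; d/d_R ≈ 1.21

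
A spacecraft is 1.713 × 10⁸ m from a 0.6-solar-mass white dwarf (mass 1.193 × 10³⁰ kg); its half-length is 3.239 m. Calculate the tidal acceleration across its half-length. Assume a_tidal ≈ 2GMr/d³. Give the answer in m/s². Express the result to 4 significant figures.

1.026 × 10⁻⁴ m/s²

Δg = 2GMr/d³
   = 2 × (6.674 × 10⁻¹¹) × (1.193 × 10³⁰) × (3.239) / (1.713 × 10⁸)³
   = 1.026 × 10⁻⁴ m/s²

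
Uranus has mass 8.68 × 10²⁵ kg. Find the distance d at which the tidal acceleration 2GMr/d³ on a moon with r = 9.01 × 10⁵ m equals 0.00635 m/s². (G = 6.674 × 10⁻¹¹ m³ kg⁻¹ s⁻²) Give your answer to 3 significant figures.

2GMr/d³ = a_tidal  ⇒  d = (2GMr / a_tidal)^(1/3)
d = (2 × 6.674×10⁻¹¹ × (8.68 × 10²⁵) × (9.01 × 10⁵) / (0.00635))^(1/3)
  = 1.18 × 10⁸ m

1.18 × 10⁸ m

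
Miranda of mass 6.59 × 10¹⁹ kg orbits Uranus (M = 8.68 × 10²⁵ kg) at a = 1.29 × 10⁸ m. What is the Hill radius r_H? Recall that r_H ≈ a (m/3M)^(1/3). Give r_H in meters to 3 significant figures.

r_H ≈ a (m/3M)^(1/3)
    = (1.29 × 10⁸) × (6.59 × 10¹⁹ / (3 × 8.68 × 10²⁵))^(1/3)
    = 8.16 × 10⁵ m

8.16 × 10⁵ m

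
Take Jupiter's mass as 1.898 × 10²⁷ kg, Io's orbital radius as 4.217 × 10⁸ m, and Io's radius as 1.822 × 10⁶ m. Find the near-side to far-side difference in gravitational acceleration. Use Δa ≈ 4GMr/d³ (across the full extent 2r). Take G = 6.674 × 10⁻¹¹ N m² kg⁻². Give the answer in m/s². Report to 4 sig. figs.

The field gradient is 2GM/d³; across the full diameter 2r the difference is 4GMr/d³.
Δg = 4GMr/d³
   = 4 × (6.674 × 10⁻¹¹) × (1.898 × 10²⁷) × (1.822 × 10⁶) / (4.217 × 10⁸)³
   = 1.231 × 10⁻² m/s²

1.231 × 10⁻² m/s²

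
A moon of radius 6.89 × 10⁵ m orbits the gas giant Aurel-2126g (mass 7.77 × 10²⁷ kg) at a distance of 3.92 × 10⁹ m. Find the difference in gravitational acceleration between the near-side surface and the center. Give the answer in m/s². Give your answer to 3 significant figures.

1.19 × 10⁻⁵ m/s²

Δa = 2GMr/d³
   = 2 × (6.674 × 10⁻¹¹) × (7.77 × 10²⁷) × (6.89 × 10⁵) / (3.92 × 10⁹)³
   = 1.19 × 10⁻⁵ m/s²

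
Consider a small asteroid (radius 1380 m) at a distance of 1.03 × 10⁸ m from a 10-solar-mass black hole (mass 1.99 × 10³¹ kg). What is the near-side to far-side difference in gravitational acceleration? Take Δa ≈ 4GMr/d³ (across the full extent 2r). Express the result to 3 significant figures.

6.71 m/s²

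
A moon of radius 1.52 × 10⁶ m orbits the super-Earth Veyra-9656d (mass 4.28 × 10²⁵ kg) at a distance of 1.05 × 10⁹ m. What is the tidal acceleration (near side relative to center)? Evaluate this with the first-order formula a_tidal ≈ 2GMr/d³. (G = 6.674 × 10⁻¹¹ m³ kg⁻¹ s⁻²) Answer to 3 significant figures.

Since r ≪ d, expand the inverse-square field across one radius to get the leading 2GMr/d³ term.
a_tidal = 2GMr/d³
        = 2 × (6.674 × 10⁻¹¹) × (4.28 × 10²⁵) × (1.52 × 10⁶) / (1.05 × 10⁹)³
        = 7.50 × 10⁻⁶ m/s²

7.50 × 10⁻⁶ m/s²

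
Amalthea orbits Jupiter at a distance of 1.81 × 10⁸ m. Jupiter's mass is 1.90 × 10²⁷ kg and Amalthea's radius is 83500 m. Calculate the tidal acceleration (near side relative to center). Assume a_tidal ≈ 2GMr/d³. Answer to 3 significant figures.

Since r ≪ d, expand the inverse-square field across one radius to get the leading 2GMr/d³ term.
Δa = 2GMr/d³
   = 2 × (6.674 × 10⁻¹¹) × (1.90 × 10²⁷) × (83500) / (1.81 × 10⁸)³
   = 3.57 × 10⁻³ m/s²

3.57 × 10⁻³ m/s²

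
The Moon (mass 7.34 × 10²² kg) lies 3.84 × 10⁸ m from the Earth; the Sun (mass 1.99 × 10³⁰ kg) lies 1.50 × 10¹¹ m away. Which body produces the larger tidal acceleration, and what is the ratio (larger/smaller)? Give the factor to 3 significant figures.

The Moon, by a factor of ≈ 2.20

The tide-raising term goes as M/d³ (the gradient of a 1/d² field).
The Moon: (7.34 × 10²²) / (3.84 × 10⁸)³ = 1.296 × 10⁻³
The Sun: (1.99 × 10³⁰) / (1.50 × 10¹¹)³ = 5.896 × 10⁻⁴
Ratio (larger/smaller) = 2.20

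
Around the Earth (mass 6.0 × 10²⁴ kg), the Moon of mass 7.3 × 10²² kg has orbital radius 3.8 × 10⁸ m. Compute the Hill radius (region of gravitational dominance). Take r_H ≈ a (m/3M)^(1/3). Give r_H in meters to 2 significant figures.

r_H ≈ a (m/3M)^(1/3)
    = (3.8 × 10⁸) × (7.3 × 10²² / (3 × 6.0 × 10²⁴))^(1/3)
    = 6.1 × 10⁷ m

6.1 × 10⁷ m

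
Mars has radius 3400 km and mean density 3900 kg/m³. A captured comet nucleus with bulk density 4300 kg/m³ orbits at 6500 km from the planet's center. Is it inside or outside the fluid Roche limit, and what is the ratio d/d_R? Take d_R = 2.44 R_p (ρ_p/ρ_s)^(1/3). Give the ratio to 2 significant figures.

inside; d/d_R ≈ 0.81

d_R = 2.44 × (3400 km) × (3900/4300)^(1/3) = 8030 km
d/d_R = (6500) / (8030) = 0.81
Since d/d_R < 1, the body is inside the Roche limit.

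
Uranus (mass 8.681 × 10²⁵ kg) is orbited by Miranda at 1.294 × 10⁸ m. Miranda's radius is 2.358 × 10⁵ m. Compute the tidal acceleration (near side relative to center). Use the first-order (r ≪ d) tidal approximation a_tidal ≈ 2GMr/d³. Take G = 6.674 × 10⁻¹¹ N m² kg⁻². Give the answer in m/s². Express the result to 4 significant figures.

1.261 × 10⁻³ m/s²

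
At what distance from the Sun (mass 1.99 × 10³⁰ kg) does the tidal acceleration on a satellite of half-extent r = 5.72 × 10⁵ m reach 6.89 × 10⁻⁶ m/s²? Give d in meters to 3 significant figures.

2.80 × 10¹⁰ m

2GMr/d³ = a_tidal  ⇒  d = (2GMr / a_tidal)^(1/3)
d = (2 × 6.674×10⁻¹¹ × (1.99 × 10³⁰) × (5.72 × 10⁵) / (6.89 × 10⁻⁶))^(1/3)
  = 2.80 × 10¹⁰ m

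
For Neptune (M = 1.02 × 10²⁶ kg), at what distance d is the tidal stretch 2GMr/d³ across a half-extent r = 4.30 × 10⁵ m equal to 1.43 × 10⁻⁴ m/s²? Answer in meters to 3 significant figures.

3.45 × 10⁸ m

2GMr/d³ = a_tidal  ⇒  d = (2GMr / a_tidal)^(1/3)
d = (2 × 6.674×10⁻¹¹ × (1.02 × 10²⁶) × (4.30 × 10⁵) / (1.43 × 10⁻⁴))^(1/3)
  = 3.45 × 10⁸ m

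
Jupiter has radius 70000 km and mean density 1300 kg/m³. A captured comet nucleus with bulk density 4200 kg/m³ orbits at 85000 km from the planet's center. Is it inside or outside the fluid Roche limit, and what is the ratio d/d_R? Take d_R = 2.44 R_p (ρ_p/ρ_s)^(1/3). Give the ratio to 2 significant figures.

inside; d/d_R ≈ 0.74

d_R = 2.44 × (70000 km) × (1300/4200)^(1/3) = 1.155 × 10⁵ km
d/d_R = (85000) / (1.155 × 10⁵) = 0.74
Since d/d_R < 1, the body is inside the Roche limit.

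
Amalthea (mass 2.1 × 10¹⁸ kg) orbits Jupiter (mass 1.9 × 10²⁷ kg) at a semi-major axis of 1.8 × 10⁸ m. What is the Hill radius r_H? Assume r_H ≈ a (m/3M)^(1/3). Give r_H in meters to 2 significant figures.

r_H ≈ a (m/3M)^(1/3)
    = (1.8 × 10⁸) × (2.1 × 10¹⁸ / (3 × 1.9 × 10²⁷))^(1/3)
    = 1.3 × 10⁵ m

1.3 × 10⁵ m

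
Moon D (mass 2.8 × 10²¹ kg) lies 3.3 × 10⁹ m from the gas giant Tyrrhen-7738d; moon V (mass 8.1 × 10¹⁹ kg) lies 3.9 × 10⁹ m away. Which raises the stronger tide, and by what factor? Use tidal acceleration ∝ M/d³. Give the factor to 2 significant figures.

Tidal acceleration ∝ M/d³, so compare M/d³ for each.
Moon D: (2.8 × 10²¹) / (3.3 × 10⁹)³ = 7.791 × 10⁻⁸
Moon V: (8.1 × 10¹⁹) / (3.9 × 10⁹)³ = 1.365 × 10⁻⁹
Ratio (larger/smaller) = 57

Moon D, by a factor of ≈ 57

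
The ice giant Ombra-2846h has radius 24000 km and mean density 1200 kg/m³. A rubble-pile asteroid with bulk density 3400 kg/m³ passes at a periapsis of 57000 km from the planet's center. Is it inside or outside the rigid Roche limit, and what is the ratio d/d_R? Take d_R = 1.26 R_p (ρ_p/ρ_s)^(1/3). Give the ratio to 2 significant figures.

outside; d/d_R ≈ 2.7

d_R = 1.26 × (24000 km) × (1200/3400)^(1/3) = 21370 km
d/d_R = (57000) / (21370) = 2.7
Since d/d_R > 1, the body is outside the Roche limit.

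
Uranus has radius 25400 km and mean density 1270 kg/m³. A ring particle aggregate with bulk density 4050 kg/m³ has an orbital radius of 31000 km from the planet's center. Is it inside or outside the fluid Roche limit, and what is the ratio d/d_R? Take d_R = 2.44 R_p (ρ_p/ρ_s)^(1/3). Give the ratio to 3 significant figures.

d_R = 2.44 × (25400 km) × (1270/4050)^(1/3) = 42110 km
d/d_R = (31000) / (42110) = 0.736
Since d/d_R < 1, the body is inside the Roche limit.

inside; d/d_R ≈ 0.736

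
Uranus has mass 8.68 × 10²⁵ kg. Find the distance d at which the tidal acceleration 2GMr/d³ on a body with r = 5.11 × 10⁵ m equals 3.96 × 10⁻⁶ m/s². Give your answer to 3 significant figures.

1.14 × 10⁹ m

2GMr/d³ = a_tidal  ⇒  d = (2GMr / a_tidal)^(1/3)
d = (2 × 6.674×10⁻¹¹ × (8.68 × 10²⁵) × (5.11 × 10⁵) / (3.96 × 10⁻⁶))^(1/3)
  = 1.14 × 10⁹ m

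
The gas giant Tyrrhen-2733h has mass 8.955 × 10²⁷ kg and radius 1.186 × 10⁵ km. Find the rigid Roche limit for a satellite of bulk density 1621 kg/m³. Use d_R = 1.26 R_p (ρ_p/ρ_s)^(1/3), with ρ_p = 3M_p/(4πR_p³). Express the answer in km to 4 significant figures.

1.382 × 10⁵ km

ρ_p = 3M_p/(4πR_p³) = 3 × (8.955 × 10²⁷) / (4π × (1.186 × 10⁸ m)³) = 1282 kg/m³
d_R = 1.26 × 1.186 × 10⁵ km × (1282/1621)^(1/3)
    = 1.382 × 10⁵ km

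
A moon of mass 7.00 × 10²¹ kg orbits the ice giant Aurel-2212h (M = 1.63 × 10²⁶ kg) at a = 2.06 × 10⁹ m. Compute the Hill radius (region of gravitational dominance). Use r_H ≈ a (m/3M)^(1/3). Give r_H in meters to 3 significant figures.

5.00 × 10⁷ m

r_H ≈ a (m/3M)^(1/3)
    = (2.06 × 10⁹) × (7.00 × 10²¹ / (3 × 1.63 × 10²⁶))^(1/3)
    = 5.00 × 10⁷ m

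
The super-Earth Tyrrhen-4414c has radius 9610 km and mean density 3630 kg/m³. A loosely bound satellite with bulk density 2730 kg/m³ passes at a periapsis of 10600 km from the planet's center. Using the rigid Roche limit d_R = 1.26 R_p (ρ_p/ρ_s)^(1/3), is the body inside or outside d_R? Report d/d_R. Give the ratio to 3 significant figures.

d_R = 1.26 × (9610 km) × (3630/2730)^(1/3) = 13320 km
d/d_R = (10600) / (13320) = 0.796
Since d/d_R < 1, the body is inside the Roche limit.

inside; d/d_R ≈ 0.796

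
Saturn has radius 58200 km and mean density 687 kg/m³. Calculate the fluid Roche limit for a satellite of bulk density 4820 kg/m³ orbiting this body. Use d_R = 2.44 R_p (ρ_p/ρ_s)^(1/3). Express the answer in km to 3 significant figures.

d_R = 2.44 × 58200 km × (687/4820)^(1/3)
    = 74200 km

74200 km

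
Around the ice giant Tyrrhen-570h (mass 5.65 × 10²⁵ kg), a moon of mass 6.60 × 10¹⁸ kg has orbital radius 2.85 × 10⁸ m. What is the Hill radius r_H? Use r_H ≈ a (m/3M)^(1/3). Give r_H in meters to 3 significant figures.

r_H ≈ a (m/3M)^(1/3)
    = (2.85 × 10⁸) × (6.60 × 10¹⁸ / (3 × 5.65 × 10²⁵))^(1/3)
    = 9.66 × 10⁵ m

9.66 × 10⁵ m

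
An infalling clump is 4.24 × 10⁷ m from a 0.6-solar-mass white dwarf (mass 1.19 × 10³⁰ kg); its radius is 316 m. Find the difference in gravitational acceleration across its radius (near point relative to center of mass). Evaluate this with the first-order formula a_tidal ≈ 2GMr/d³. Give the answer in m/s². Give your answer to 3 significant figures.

6.58 × 10⁻¹ m/s²

Differencing GM/(d−r)² and GM/d² to first order in r/d gives 2GMr/d³.
Δa = 2GMr/d³
   = 2 × (6.674 × 10⁻¹¹) × (1.19 × 10³⁰) × (316) / (4.24 × 10⁷)³
   = 6.58 × 10⁻¹ m/s²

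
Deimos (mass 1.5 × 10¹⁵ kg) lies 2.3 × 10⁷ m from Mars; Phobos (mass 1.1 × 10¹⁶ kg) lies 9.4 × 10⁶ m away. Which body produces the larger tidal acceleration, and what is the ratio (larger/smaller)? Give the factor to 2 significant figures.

Phobos, by a factor of ≈ 110

The tide-raising term goes as M/d³ (the gradient of a 1/d² field).
Deimos: (1.5 × 10¹⁵) / (2.3 × 10⁷)³ = 1.233 × 10⁻⁷
Phobos: (1.1 × 10¹⁶) / (9.4 × 10⁶)³ = 1.324 × 10⁻⁵
Ratio (larger/smaller) = 110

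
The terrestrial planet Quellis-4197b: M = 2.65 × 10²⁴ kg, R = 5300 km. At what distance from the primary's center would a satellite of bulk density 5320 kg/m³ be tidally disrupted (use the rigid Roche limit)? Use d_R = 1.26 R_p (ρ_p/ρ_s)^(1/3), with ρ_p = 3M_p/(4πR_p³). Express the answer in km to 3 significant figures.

ρ_p = 3M_p/(4πR_p³) = 3 × (2.65 × 10²⁴) / (4π × (5.30 × 10⁶ m)³) = 4250 kg/m³
d_R = 1.26 × 5300 km × (4250/5320)^(1/3)
    = 6200 km

6200 km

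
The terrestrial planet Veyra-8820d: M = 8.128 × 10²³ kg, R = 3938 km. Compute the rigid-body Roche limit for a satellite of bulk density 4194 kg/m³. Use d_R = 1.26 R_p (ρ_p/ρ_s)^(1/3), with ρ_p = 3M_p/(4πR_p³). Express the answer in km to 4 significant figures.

4523 km

ρ_p = 3M_p/(4πR_p³) = 3 × (8.128 × 10²³) / (4π × (3.938 × 10⁶ m)³) = 3177 kg/m³
d_R = 1.26 × 3938 km × (3177/4194)^(1/3)
    = 4523 km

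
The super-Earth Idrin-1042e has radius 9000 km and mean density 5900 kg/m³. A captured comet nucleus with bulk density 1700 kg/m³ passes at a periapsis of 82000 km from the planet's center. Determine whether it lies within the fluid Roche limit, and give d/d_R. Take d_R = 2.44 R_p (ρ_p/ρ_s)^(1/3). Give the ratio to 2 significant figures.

outside; d/d_R ≈ 2.5

d_R = 2.44 × (9000 km) × (5900/1700)^(1/3) = 33250 km
d/d_R = (82000) / (33250) = 2.5
Since d/d_R > 1, the body is outside the Roche limit.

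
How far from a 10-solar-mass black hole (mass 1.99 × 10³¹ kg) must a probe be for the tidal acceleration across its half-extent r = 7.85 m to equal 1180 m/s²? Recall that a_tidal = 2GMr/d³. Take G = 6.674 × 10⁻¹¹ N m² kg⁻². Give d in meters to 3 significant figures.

2GMr/d³ = a_tidal  ⇒  d = (2GMr / a_tidal)^(1/3)
d = (2 × 6.674×10⁻¹¹ × (1.99 × 10³¹) × (7.85) / (1180))^(1/3)
  = 2.60 × 10⁶ m

2.60 × 10⁶ m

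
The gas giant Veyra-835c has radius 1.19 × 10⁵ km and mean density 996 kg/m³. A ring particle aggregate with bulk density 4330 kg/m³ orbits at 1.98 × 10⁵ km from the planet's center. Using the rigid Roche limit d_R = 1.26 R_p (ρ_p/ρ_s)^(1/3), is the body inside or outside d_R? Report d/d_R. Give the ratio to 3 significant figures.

d_R = 1.26 × (1.19 × 10⁵ km) × (996/4330)^(1/3) = 91870 km
d/d_R = (1.98 × 10⁵) / (91870) = 2.16
Since d/d_R > 1, the body is outside the Roche limit.

outside; d/d_R ≈ 2.16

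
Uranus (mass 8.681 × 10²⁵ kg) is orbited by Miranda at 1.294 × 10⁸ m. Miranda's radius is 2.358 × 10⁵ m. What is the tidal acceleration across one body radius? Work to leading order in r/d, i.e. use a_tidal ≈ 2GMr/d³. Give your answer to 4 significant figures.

1.261 × 10⁻³ m/s²

Δa = 2GMr/d³
   = 2 × (6.674 × 10⁻¹¹) × (8.681 × 10²⁵) × (2.358 × 10⁵) / (1.294 × 10⁸)³
   = 1.261 × 10⁻³ m/s²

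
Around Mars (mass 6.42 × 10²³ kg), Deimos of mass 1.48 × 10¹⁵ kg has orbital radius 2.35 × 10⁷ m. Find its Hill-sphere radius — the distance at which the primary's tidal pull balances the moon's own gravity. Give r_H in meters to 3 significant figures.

2.15 × 10⁴ m

r_H ≈ a (m/3M)^(1/3)
    = (2.35 × 10⁷) × (1.48 × 10¹⁵ / (3 × 6.42 × 10²³))^(1/3)
    = 2.15 × 10⁴ m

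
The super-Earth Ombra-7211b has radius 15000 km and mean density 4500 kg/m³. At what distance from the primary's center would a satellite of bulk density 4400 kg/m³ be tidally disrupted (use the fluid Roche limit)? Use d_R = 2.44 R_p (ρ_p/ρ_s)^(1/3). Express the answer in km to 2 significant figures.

37000 km

d_R = 2.44 × 15000 km × (4500/4400)^(1/3)
    = 37000 km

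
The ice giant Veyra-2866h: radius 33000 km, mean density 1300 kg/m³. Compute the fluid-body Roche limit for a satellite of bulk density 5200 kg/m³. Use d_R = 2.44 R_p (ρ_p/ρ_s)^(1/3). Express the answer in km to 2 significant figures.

d_R = 2.44 × 33000 km × (1300/5200)^(1/3)
    = 51000 km

51000 km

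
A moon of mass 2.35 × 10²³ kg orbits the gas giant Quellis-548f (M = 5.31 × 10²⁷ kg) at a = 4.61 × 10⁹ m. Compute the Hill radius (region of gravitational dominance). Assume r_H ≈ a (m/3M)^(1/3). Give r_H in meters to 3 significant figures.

1.13 × 10⁸ m

r_H ≈ a (m/3M)^(1/3)
    = (4.61 × 10⁹) × (2.35 × 10²³ / (3 × 5.31 × 10²⁷))^(1/3)
    = 1.13 × 10⁸ m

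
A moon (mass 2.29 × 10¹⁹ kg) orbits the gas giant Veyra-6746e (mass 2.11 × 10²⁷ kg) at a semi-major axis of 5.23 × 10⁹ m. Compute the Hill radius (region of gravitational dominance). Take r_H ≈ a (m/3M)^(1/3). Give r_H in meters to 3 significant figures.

r_H ≈ a (m/3M)^(1/3)
    = (5.23 × 10⁹) × (2.29 × 10¹⁹ / (3 × 2.11 × 10²⁷))^(1/3)
    = 8.03 × 10⁶ m

8.03 × 10⁶ m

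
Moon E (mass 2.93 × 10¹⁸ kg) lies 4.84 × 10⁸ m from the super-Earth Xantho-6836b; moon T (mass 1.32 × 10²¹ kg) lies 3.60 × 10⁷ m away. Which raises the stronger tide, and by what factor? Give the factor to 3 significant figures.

Moon T, by a factor of ≈ 1.09 × 10⁶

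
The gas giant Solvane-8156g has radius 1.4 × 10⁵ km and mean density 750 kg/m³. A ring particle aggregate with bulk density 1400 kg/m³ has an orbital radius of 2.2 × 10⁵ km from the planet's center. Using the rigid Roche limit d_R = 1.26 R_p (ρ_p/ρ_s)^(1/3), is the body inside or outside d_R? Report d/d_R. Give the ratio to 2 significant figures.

d_R = 1.26 × (1.4 × 10⁵ km) × (750/1400)^(1/3) = 1.433 × 10⁵ km
d/d_R = (2.2 × 10⁵) / (1.433 × 10⁵) = 1.5
Since d/d_R > 1, the body is outside the Roche limit.

outside; d/d_R ≈ 1.5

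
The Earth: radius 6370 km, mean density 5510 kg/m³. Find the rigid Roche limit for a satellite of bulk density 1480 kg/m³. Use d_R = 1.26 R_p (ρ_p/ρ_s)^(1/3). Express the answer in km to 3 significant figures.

d_R = 1.26 × 6370 km × (5510/1480)^(1/3)
    = 12400 km

12400 km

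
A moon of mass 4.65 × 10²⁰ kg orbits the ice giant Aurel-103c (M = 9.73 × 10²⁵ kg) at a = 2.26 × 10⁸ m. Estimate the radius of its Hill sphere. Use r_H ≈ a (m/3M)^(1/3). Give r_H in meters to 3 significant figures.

r_H ≈ a (m/3M)^(1/3)
    = (2.26 × 10⁸) × (4.65 × 10²⁰ / (3 × 9.73 × 10²⁵))^(1/3)
    = 2.64 × 10⁶ m

2.64 × 10⁶ m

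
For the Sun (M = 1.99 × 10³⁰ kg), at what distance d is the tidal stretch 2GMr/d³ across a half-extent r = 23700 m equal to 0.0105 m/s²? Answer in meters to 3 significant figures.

8.43 × 10⁸ m

2GMr/d³ = a_tidal  ⇒  d = (2GMr / a_tidal)^(1/3)
d = (2 × 6.674×10⁻¹¹ × (1.99 × 10³⁰) × (23700) / (0.0105))^(1/3)
  = 8.43 × 10⁸ m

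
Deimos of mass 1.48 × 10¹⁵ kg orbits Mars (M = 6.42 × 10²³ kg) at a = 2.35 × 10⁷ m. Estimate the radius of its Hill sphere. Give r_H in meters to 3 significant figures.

2.15 × 10⁴ m

r_H ≈ a (m/3M)^(1/3)
    = (2.35 × 10⁷) × (1.48 × 10¹⁵ / (3 × 6.42 × 10²³))^(1/3)
    = 2.15 × 10⁴ m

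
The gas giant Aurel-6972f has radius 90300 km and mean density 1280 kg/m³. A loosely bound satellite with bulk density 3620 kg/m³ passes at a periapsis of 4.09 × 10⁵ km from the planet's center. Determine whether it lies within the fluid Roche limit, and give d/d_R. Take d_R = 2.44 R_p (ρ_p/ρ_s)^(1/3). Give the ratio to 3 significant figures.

d_R = 2.44 × (90300 km) × (1280/3620)^(1/3) = 1.558 × 10⁵ km
d/d_R = (4.09 × 10⁵) / (1.558 × 10⁵) = 2.63
Since d/d_R > 1, the body is outside the Roche limit.

outside; d/d_R ≈ 2.63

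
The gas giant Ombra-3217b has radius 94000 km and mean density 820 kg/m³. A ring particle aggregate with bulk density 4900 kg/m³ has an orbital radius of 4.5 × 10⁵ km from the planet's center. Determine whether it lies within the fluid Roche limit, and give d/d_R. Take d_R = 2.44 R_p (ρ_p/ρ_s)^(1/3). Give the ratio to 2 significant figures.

d_R = 2.44 × (94000 km) × (820/4900)^(1/3) = 1.264 × 10⁵ km
d/d_R = (4.5 × 10⁵) / (1.264 × 10⁵) = 3.6
Since d/d_R > 1, the body is outside the Roche limit.

outside; d/d_R ≈ 3.6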